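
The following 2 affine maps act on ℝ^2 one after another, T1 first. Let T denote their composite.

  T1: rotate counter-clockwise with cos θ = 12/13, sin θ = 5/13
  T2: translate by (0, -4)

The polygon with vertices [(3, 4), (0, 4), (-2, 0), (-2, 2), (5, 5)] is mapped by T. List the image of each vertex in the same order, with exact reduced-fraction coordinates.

T1 rotate counter-clockwise with cos θ = 12/13, sin θ = 5/13: (3, 4) → (16/13, 63/13); (0, 4) → (-20/13, 48/13); (-2, 0) → (-24/13, -10/13); (-2, 2) → (-34/13, 14/13); (5, 5) → (35/13, 85/13)
T2 translate by (0, -4): (16/13, 63/13) → (16/13, 11/13); (-20/13, 48/13) → (-20/13, -4/13); (-24/13, -10/13) → (-24/13, -62/13); (-34/13, 14/13) → (-34/13, -38/13); (35/13, 85/13) → (35/13, 33/13)

image vertices: (16/13, 11/13), (-20/13, -4/13), (-24/13, -62/13), (-34/13, -38/13), (35/13, 33/13)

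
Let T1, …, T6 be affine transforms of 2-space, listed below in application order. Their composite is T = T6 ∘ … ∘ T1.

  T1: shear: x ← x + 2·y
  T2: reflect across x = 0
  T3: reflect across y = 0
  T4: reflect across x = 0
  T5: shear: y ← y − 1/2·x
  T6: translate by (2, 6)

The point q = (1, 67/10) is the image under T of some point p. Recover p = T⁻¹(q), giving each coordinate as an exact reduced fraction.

T1 = [1 2 0; 0 1 0; 0 0 1]
T2·T1 = [-1 -2 0; 0 1 0; 0 0 1]
T3·…·T1 = [-1 -2 0; 0 -1 0; 0 0 1]
T4·…·T1 = [1 2 0; 0 -1 0; 0 0 1]
T5·…·T1 = [1 2 0; -1/2 -2 0; 0 0 1]
T6·…·T1 = [1 2 2; -1/2 -2 6; 0 0 1]
det M = -1; M⁻¹ = [2 2 -16; -1/2 -1 7; 0 0 1]
M⁻¹ · (1, 67/10)ᵀ = (-3/5, -1/5)ᵀ

p = (-3/5, -1/5)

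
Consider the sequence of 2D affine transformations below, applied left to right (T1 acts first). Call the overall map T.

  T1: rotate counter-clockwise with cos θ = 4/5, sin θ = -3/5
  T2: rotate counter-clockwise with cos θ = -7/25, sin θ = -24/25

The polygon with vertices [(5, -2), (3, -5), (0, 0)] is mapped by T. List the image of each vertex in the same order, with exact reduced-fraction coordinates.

T1 rotate counter-clockwise with cos θ = 4/5, sin θ = -3/5: (5, -2) → (14/5, -23/5); (3, -5) → (-3/5, -29/5); (0, 0) → (0, 0)
T2 rotate counter-clockwise with cos θ = -7/25, sin θ = -24/25: (14/5, -23/5) → (-26/5, -7/5); (-3/5, -29/5) → (-27/5, 11/5); (0, 0) → (0, 0)

image vertices: (-26/5, -7/5), (-27/5, 11/5), (0, 0)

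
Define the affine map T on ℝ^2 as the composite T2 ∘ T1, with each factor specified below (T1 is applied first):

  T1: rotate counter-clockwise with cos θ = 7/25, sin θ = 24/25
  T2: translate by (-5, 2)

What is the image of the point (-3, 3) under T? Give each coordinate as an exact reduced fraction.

T(p) = (-218/25, -1/25)

T1 rotate counter-clockwise with cos θ = 7/25, sin θ = 24/25: (-3, 3) → (-93/25, -51/25)
T2 translate by (-5, 2): (-93/25, -51/25) → (-218/25, -1/25)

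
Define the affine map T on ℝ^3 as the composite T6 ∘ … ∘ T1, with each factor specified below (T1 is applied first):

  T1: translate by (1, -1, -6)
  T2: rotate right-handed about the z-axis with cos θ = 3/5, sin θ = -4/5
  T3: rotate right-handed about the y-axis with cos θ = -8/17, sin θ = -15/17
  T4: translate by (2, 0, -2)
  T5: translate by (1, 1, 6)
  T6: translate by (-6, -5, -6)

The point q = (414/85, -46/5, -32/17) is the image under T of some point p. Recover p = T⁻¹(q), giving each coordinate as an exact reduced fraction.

p = (1, -5, -1)

T1 = [1 0 0 1; 0 1 0 -1; 0 0 1 -6; 0 0 0 1]
T2·T1 = [3/5 4/5 0 -1/5; -4/5 3/5 0 -7/5; 0 0 1 -6; 0 0 0 1]
T3·…·T1 = [-24/85 -32/85 -15/17 458/85; -4/5 3/5 0 -7/5; 9/17 12/17 -8/17 45/17; 0 0 0 1]
T4·…·T1 = [-24/85 -32/85 -15/17 628/85; -4/5 3/5 0 -7/5; 9/17 12/17 -8/17 11/17; 0 0 0 1]
T5·…·T1 = [-24/85 -32/85 -15/17 713/85; -4/5 3/5 0 -2/5; 9/17 12/17 -8/17 113/17; 0 0 0 1]
T6·…·T1 = [-24/85 -32/85 -15/17 203/85; -4/5 3/5 0 -27/5; 9/17 12/17 -8/17 11/17; 0 0 0 1]
det M = 1; M⁻¹ = [-24/85 -4/5 9/17 -339/85; -32/85 3/5 12/17 313/85; -15/17 0 -8/17 41/17; 0 0 0 1]
M⁻¹ · (414/85, -46/5, -32/17)ᵀ = (1, -5, -1)ᵀ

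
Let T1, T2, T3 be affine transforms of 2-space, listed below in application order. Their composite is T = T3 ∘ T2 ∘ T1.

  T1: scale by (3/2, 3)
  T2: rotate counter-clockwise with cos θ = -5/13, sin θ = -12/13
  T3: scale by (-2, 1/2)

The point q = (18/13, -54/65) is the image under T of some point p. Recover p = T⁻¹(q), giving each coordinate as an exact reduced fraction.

p = (6/5, 0)

T1 = [3/2 0 0; 0 3 0; 0 0 1]
T2·T1 = [-15/26 36/13 0; -18/13 -15/13 0; 0 0 1]
T3·…·T1 = [15/13 -72/13 0; -9/13 -15/26 0; 0 0 1]
det M = -9/2; M⁻¹ = [5/39 -16/13 0; -2/13 -10/39 0; 0 0 1]
M⁻¹ · (18/13, -54/65)ᵀ = (6/5, 0)ᵀ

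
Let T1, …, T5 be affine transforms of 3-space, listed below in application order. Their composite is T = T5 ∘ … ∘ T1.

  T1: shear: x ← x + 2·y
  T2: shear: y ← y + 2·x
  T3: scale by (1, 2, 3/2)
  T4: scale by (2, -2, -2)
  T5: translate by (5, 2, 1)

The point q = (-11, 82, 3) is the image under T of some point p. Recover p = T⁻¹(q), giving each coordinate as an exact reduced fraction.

p = (0, -4, -2/3)

T1 = [1 2 0 0; 0 1 0 0; 0 0 1 0; 0 0 0 1]
T2·T1 = [1 2 0 0; 2 5 0 0; 0 0 1 0; 0 0 0 1]
T3·…·T1 = [1 2 0 0; 4 10 0 0; 0 0 3/2 0; 0 0 0 1]
T4·…·T1 = [2 4 0 0; -8 -20 0 0; 0 0 -3 0; 0 0 0 1]
T5·…·T1 = [2 4 0 5; -8 -20 0 2; 0 0 -3 1; 0 0 0 1]
det M = 24; M⁻¹ = [5/2 1/2 0 -27/2; -1 -1/4 0 11/2; 0 0 -1/3 1/3; 0 0 0 1]
M⁻¹ · (-11, 82, 3)ᵀ = (0, -4, -2/3)ᵀ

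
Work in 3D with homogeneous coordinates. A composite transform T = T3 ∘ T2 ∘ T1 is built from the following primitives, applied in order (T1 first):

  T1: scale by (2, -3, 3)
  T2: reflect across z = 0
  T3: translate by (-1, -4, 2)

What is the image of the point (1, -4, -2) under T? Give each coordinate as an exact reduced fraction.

T(p) = (1, 8, 8)

T1 scale by (2, -3, 3): (1, -4, -2) → (2, 12, -6)
T2 reflect across z = 0: (2, 12, -6) → (2, 12, 6)
T3 translate by (-1, -4, 2): (2, 12, 6) → (1, 8, 8)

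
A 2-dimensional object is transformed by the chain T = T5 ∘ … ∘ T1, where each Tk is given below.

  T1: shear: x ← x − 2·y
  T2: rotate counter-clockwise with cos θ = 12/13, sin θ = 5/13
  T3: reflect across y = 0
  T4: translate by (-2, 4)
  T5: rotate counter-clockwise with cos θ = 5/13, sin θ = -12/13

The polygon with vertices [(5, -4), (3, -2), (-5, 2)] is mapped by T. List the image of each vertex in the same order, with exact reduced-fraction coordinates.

image vertices: (90/13, -125/13), (64/13, -47/13), (12/13, 161/13)

T1 shear: x ← x − 2·y: (5, -4) → (13, -4); (3, -2) → (7, -2); (-5, 2) → (-9, 2)
T2 rotate counter-clockwise with cos θ = 12/13, sin θ = 5/13: (13, -4) → (176/13, 17/13); (7, -2) → (94/13, 11/13); (-9, 2) → (-118/13, -21/13)
T3 reflect across y = 0: (176/13, 17/13) → (176/13, -17/13); (94/13, 11/13) → (94/13, -11/13); (-118/13, -21/13) → (-118/13, 21/13)
T4 translate by (-2, 4): (176/13, -17/13) → (150/13, 35/13); (94/13, -11/13) → (68/13, 41/13); (-118/13, 21/13) → (-144/13, 73/13)
T5 rotate counter-clockwise with cos θ = 5/13, sin θ = -12/13: (150/13, 35/13) → (90/13, -125/13); (68/13, 41/13) → (64/13, -47/13); (-144/13, 73/13) → (12/13, 161/13)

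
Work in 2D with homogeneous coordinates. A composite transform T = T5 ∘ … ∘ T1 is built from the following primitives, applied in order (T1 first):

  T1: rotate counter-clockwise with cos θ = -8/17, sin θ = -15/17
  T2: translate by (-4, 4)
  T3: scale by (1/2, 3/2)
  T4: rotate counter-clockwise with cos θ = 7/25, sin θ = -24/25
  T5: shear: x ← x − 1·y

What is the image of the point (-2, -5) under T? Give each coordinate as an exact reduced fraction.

T(p) = (3101/850, 2973/425)

T1 rotate counter-clockwise with cos θ = -8/17, sin θ = -15/17: (-2, -5) → (-59/17, 70/17)
T2 translate by (-4, 4): (-59/17, 70/17) → (-127/17, 138/17)
T3 scale by (1/2, 3/2): (-127/17, 138/17) → (-127/34, 207/17)
T4 rotate counter-clockwise with cos θ = 7/25, sin θ = -24/25: (-127/34, 207/17) → (9047/850, 2973/425)
T5 shear: x ← x − 1·y: (9047/850, 2973/425) → (3101/850, 2973/425)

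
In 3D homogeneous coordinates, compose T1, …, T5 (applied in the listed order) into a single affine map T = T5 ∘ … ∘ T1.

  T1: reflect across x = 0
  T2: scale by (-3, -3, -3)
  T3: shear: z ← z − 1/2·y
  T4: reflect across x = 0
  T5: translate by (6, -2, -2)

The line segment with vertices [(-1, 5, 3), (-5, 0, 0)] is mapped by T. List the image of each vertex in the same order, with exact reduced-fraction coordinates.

image vertices: (9, -17, -7/2), (21, -2, -2)

T1 reflect across x = 0: (-1, 5, 3) → (1, 5, 3); (-5, 0, 0) → (5, 0, 0)
T2 scale by (-3, -3, -3): (1, 5, 3) → (-3, -15, -9); (5, 0, 0) → (-15, 0, 0)
T3 shear: z ← z − 1/2·y: (-3, -15, -9) → (-3, -15, -3/2); (-15, 0, 0) → (-15, 0, 0)
T4 reflect across x = 0: (-3, -15, -3/2) → (3, -15, -3/2); (-15, 0, 0) → (15, 0, 0)
T5 translate by (6, -2, -2): (3, -15, -3/2) → (9, -17, -7/2); (15, 0, 0) → (21, -2, -2)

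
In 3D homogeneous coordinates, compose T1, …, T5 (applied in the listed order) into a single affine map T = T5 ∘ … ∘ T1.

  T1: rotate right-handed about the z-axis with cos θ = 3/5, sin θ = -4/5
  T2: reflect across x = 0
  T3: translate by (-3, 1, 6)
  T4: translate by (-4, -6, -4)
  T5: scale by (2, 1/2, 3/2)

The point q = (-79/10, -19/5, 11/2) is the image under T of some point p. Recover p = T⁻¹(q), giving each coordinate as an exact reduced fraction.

T1 = [3/5 4/5 0 0; -4/5 3/5 0 0; 0 0 1 0; 0 0 0 1]
T2·T1 = [-3/5 -4/5 0 0; -4/5 3/5 0 0; 0 0 1 0; 0 0 0 1]
T3·…·T1 = [-3/5 -4/5 0 -3; -4/5 3/5 0 1; 0 0 1 6; 0 0 0 1]
T4·…·T1 = [-3/5 -4/5 0 -7; -4/5 3/5 0 -5; 0 0 1 2; 0 0 0 1]
T5·…·T1 = [-6/5 -8/5 0 -14; -2/5 3/10 0 -5/2; 0 0 3/2 3; 0 0 0 1]
det M = -3/2; M⁻¹ = [-3/10 -8/5 0 -41/5; -2/5 6/5 0 -13/5; 0 0 2/3 -2; 0 0 0 1]
M⁻¹ · (-79/10, -19/5, 11/2)ᵀ = (1/4, -4, 5/3)ᵀ

p = (1/4, -4, 5/3)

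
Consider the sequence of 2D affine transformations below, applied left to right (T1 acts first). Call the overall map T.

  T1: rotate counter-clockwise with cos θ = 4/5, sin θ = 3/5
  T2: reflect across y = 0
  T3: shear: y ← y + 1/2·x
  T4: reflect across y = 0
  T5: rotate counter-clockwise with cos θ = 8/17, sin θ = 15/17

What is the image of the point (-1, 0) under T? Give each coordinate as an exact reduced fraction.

T(p) = (-1/5, -4/5)

T1 rotate counter-clockwise with cos θ = 4/5, sin θ = 3/5: (-1, 0) → (-4/5, -3/5)
T2 reflect across y = 0: (-4/5, -3/5) → (-4/5, 3/5)
T3 shear: y ← y + 1/2·x: (-4/5, 3/5) → (-4/5, 1/5)
T4 reflect across y = 0: (-4/5, 1/5) → (-4/5, -1/5)
T5 rotate counter-clockwise with cos θ = 8/17, sin θ = 15/17: (-4/5, -1/5) → (-1/5, -4/5)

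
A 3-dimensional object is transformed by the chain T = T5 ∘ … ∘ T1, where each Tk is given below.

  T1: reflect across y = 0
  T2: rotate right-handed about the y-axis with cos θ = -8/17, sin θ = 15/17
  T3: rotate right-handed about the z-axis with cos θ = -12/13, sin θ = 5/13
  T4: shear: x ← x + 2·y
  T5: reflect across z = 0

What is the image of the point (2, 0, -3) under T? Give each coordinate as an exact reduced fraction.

T(p) = (122/221, -305/221, 6/17)

T1 reflect across y = 0: (2, 0, -3) → (2, 0, -3)
T2 rotate right-handed about the y-axis with cos θ = -8/17, sin θ = 15/17: (2, 0, -3) → (-61/17, 0, -6/17)
T3 rotate right-handed about the z-axis with cos θ = -12/13, sin θ = 5/13: (-61/17, 0, -6/17) → (732/221, -305/221, -6/17)
T4 shear: x ← x + 2·y: (732/221, -305/221, -6/17) → (122/221, -305/221, -6/17)
T5 reflect across z = 0: (122/221, -305/221, -6/17) → (122/221, -305/221, 6/17)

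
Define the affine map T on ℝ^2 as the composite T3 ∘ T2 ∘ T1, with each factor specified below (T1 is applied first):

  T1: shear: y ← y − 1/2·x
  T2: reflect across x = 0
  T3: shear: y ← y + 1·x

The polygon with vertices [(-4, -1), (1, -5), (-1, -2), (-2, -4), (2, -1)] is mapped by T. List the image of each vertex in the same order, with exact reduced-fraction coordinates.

T1 shear: y ← y − 1/2·x: (-4, -1) → (-4, 1); (1, -5) → (1, -11/2); (-1, -2) → (-1, -3/2); (-2, -4) → (-2, -3); (2, -1) → (2, -2)
T2 reflect across x = 0: (-4, 1) → (4, 1); (1, -11/2) → (-1, -11/2); (-1, -3/2) → (1, -3/2); (-2, -3) → (2, -3); (2, -2) → (-2, -2)
T3 shear: y ← y + 1·x: (4, 1) → (4, 5); (-1, -11/2) → (-1, -13/2); (1, -3/2) → (1, -1/2); (2, -3) → (2, -1); (-2, -2) → (-2, -4)

image vertices: (4, 5), (-1, -13/2), (1, -1/2), (2, -1), (-2, -4)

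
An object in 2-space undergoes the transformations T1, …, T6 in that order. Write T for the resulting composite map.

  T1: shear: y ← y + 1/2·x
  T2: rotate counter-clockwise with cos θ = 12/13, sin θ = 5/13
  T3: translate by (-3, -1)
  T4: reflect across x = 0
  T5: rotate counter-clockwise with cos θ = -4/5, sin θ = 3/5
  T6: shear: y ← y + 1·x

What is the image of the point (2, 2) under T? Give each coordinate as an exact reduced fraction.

T1 shear: y ← y + 1/2·x: (2, 2) → (2, 3)
T2 rotate counter-clockwise with cos θ = 12/13, sin θ = 5/13: (2, 3) → (9/13, 46/13)
T3 translate by (-3, -1): (9/13, 46/13) → (-30/13, 33/13)
T4 reflect across x = 0: (-30/13, 33/13) → (30/13, 33/13)
T5 rotate counter-clockwise with cos θ = -4/5, sin θ = 3/5: (30/13, 33/13) → (-219/65, -42/65)
T6 shear: y ← y + 1·x: (-219/65, -42/65) → (-219/65, -261/65)

T(p) = (-219/65, -261/65)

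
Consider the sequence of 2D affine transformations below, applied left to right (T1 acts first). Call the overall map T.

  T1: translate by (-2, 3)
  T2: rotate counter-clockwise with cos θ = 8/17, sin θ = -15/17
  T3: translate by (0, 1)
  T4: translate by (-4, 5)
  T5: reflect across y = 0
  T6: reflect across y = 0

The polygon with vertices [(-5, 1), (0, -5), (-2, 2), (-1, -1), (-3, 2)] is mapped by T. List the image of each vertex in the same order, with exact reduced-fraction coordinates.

image vertices: (-64/17, 239/17), (-114/17, 116/17), (-25/17, 202/17), (-62/17, 163/17), (-33/17, 217/17)

T1 translate by (-2, 3): (-5, 1) → (-7, 4); (0, -5) → (-2, -2); (-2, 2) → (-4, 5); (-1, -1) → (-3, 2); (-3, 2) → (-5, 5)
T2 rotate counter-clockwise with cos θ = 8/17, sin θ = -15/17: (-7, 4) → (4/17, 137/17); (-2, -2) → (-46/17, 14/17); (-4, 5) → (43/17, 100/17); (-3, 2) → (6/17, 61/17); (-5, 5) → (35/17, 115/17)
T3 translate by (0, 1): (4/17, 137/17) → (4/17, 154/17); (-46/17, 14/17) → (-46/17, 31/17); (43/17, 100/17) → (43/17, 117/17); (6/17, 61/17) → (6/17, 78/17); (35/17, 115/17) → (35/17, 132/17)
T4 translate by (-4, 5): (4/17, 154/17) → (-64/17, 239/17); (-46/17, 31/17) → (-114/17, 116/17); (43/17, 117/17) → (-25/17, 202/17); (6/17, 78/17) → (-62/17, 163/17); (35/17, 132/17) → (-33/17, 217/17)
T5 reflect across y = 0: (-64/17, 239/17) → (-64/17, -239/17); (-114/17, 116/17) → (-114/17, -116/17); (-25/17, 202/17) → (-25/17, -202/17); (-62/17, 163/17) → (-62/17, -163/17); (-33/17, 217/17) → (-33/17, -217/17)
T6 reflect across y = 0: (-64/17, -239/17) → (-64/17, 239/17); (-114/17, -116/17) → (-114/17, 116/17); (-25/17, -202/17) → (-25/17, 202/17); (-62/17, -163/17) → (-62/17, 163/17); (-33/17, -217/17) → (-33/17, 217/17)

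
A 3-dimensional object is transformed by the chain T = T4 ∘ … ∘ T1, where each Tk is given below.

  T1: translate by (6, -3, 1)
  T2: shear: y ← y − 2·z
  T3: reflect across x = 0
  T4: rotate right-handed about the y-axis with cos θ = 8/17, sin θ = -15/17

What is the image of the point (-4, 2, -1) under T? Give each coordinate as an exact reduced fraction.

T1 translate by (6, -3, 1): (-4, 2, -1) → (2, -1, 0)
T2 shear: y ← y − 2·z: (2, -1, 0) → (2, -1, 0)
T3 reflect across x = 0: (2, -1, 0) → (-2, -1, 0)
T4 rotate right-handed about the y-axis with cos θ = 8/17, sin θ = -15/17: (-2, -1, 0) → (-16/17, -1, -30/17)

T(p) = (-16/17, -1, -30/17)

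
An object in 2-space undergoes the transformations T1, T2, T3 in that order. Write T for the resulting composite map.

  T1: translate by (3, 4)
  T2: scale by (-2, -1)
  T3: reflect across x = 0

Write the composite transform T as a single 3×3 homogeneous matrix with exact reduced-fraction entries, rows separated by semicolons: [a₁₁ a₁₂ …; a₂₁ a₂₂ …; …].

T = [2 0 6; 0 -1 -4; 0 0 1]

T1 = [1 0 3; 0 1 4; 0 0 1]
T2·T1 = [-2 0 -6; 0 -1 -4; 0 0 1]
T3·…·T1 = [2 0 6; 0 -1 -4; 0 0 1]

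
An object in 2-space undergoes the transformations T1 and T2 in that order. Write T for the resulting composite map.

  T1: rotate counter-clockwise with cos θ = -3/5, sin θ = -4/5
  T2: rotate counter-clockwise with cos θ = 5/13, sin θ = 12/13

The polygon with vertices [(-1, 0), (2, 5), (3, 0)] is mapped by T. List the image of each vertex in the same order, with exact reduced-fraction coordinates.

image vertices: (-33/65, 56/65), (346/65, 53/65), (99/65, -168/65)

T1 rotate counter-clockwise with cos θ = -3/5, sin θ = -4/5: (-1, 0) → (3/5, 4/5); (2, 5) → (14/5, -23/5); (3, 0) → (-9/5, -12/5)
T2 rotate counter-clockwise with cos θ = 5/13, sin θ = 12/13: (3/5, 4/5) → (-33/65, 56/65); (14/5, -23/5) → (346/65, 53/65); (-9/5, -12/5) → (99/65, -168/65)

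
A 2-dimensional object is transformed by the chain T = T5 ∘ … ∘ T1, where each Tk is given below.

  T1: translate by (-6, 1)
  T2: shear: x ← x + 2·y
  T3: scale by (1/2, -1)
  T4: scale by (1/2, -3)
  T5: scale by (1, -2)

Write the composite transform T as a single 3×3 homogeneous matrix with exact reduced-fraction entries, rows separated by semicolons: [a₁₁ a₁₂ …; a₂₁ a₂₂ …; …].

T = [1/4 1/2 -1; 0 -6 -6; 0 0 1]

T1 = [1 0 -6; 0 1 1; 0 0 1]
T2·T1 = [1 2 -4; 0 1 1; 0 0 1]
T3·…·T1 = [1/2 1 -2; 0 -1 -1; 0 0 1]
T4·…·T1 = [1/4 1/2 -1; 0 3 3; 0 0 1]
T5·…·T1 = [1/4 1/2 -1; 0 -6 -6; 0 0 1]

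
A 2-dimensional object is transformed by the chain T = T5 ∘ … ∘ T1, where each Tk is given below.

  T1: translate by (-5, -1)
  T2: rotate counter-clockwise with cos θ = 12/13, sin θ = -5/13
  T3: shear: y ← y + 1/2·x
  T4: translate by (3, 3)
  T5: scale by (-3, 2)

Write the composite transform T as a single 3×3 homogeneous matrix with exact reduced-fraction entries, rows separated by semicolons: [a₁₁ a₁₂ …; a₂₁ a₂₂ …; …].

T1 = [1 0 -5; 0 1 -1; 0 0 1]
T2·T1 = [12/13 5/13 -5; -5/13 12/13 1; 0 0 1]
T3·…·T1 = [12/13 5/13 -5; 1/13 29/26 -3/2; 0 0 1]
T4·…·T1 = [12/13 5/13 -2; 1/13 29/26 3/2; 0 0 1]
T5·…·T1 = [-36/13 -15/13 6; 2/13 29/13 3; 0 0 1]

T = [-36/13 -15/13 6; 2/13 29/13 3; 0 0 1]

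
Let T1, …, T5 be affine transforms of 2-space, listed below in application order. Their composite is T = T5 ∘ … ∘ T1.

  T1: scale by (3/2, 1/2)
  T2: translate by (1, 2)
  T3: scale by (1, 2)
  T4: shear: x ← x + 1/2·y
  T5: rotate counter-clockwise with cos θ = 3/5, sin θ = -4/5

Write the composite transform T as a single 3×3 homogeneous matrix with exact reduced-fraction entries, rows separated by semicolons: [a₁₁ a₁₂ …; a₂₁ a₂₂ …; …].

T = [9/10 11/10 5; -6/5 1/5 0; 0 0 1]

T1 = [3/2 0 0; 0 1/2 0; 0 0 1]
T2·T1 = [3/2 0 1; 0 1/2 2; 0 0 1]
T3·…·T1 = [3/2 0 1; 0 1 4; 0 0 1]
T4·…·T1 = [3/2 1/2 3; 0 1 4; 0 0 1]
T5·…·T1 = [9/10 11/10 5; -6/5 1/5 0; 0 0 1]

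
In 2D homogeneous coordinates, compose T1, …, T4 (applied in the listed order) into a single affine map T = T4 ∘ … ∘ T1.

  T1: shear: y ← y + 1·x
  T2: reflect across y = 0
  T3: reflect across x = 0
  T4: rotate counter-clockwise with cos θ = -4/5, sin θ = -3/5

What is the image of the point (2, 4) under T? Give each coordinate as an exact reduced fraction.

T(p) = (-2, 6)

T1 shear: y ← y + 1·x: (2, 4) → (2, 6)
T2 reflect across y = 0: (2, 6) → (2, -6)
T3 reflect across x = 0: (2, -6) → (-2, -6)
T4 rotate counter-clockwise with cos θ = -4/5, sin θ = -3/5: (-2, -6) → (-2, 6)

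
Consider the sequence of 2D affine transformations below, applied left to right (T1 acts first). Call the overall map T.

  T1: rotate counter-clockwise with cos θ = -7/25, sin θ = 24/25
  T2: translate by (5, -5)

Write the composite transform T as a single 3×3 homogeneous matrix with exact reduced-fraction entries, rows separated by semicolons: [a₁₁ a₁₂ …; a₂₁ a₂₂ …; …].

T1 = [-7/25 -24/25 0; 24/25 -7/25 0; 0 0 1]
T2·T1 = [-7/25 -24/25 5; 24/25 -7/25 -5; 0 0 1]

T = [-7/25 -24/25 5; 24/25 -7/25 -5; 0 0 1]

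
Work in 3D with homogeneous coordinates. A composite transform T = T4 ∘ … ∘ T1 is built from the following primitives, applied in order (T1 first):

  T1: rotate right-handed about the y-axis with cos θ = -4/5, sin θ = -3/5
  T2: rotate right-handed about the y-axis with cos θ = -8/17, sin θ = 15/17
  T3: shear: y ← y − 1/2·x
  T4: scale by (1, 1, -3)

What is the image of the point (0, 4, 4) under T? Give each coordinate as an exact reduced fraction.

T(p) = (-144/85, 412/85, -924/85)

T1 rotate right-handed about the y-axis with cos θ = -4/5, sin θ = -3/5: (0, 4, 4) → (-12/5, 4, -16/5)
T2 rotate right-handed about the y-axis with cos θ = -8/17, sin θ = 15/17: (-12/5, 4, -16/5) → (-144/85, 4, 308/85)
T3 shear: y ← y − 1/2·x: (-144/85, 4, 308/85) → (-144/85, 412/85, 308/85)
T4 scale by (1, 1, -3): (-144/85, 412/85, 308/85) → (-144/85, 412/85, -924/85)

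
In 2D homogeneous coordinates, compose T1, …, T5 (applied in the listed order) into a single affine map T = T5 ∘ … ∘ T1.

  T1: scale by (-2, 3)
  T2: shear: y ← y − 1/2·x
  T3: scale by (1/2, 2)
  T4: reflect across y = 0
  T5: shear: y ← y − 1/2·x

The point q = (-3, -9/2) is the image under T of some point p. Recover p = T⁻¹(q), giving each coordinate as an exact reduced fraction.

T1 = [-2 0 0; 0 3 0; 0 0 1]
T2·T1 = [-2 0 0; 1 3 0; 0 0 1]
T3·…·T1 = [-1 0 0; 2 6 0; 0 0 1]
T4·…·T1 = [-1 0 0; -2 -6 0; 0 0 1]
T5·…·T1 = [-1 0 0; -3/2 -6 0; 0 0 1]
det M = 6; M⁻¹ = [-1 0 0; 1/4 -1/6 0; 0 0 1]
M⁻¹ · (-3, -9/2)ᵀ = (3, 0)ᵀ

p = (3, 0)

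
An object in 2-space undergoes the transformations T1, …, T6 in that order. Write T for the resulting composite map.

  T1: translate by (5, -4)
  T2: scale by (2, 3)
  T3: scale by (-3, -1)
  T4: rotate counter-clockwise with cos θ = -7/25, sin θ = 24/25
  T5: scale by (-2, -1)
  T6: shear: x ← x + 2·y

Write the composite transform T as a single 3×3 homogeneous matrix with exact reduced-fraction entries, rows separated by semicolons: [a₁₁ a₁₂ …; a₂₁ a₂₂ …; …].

T1 = [1 0 5; 0 1 -4; 0 0 1]
T2·T1 = [2 0 10; 0 3 -12; 0 0 1]
T3·…·T1 = [-6 0 -30; 0 -3 12; 0 0 1]
T4·…·T1 = [42/25 72/25 -78/25; -144/25 21/25 -804/25; 0 0 1]
T5·…·T1 = [-84/25 -144/25 156/25; 144/25 -21/25 804/25; 0 0 1]
T6·…·T1 = [204/25 -186/25 1764/25; 144/25 -21/25 804/25; 0 0 1]

T = [204/25 -186/25 1764/25; 144/25 -21/25 804/25; 0 0 1]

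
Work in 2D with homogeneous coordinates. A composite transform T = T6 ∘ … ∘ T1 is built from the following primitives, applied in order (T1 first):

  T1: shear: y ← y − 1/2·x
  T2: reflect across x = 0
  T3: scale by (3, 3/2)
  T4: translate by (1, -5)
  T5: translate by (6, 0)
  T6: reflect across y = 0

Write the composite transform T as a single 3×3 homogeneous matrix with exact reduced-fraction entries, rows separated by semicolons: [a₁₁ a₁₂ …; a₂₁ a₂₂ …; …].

T1 = [1 0 0; -1/2 1 0; 0 0 1]
T2·T1 = [-1 0 0; -1/2 1 0; 0 0 1]
T3·…·T1 = [-3 0 0; -3/4 3/2 0; 0 0 1]
T4·…·T1 = [-3 0 1; -3/4 3/2 -5; 0 0 1]
T5·…·T1 = [-3 0 7; -3/4 3/2 -5; 0 0 1]
T6·…·T1 = [-3 0 7; 3/4 -3/2 5; 0 0 1]

T = [-3 0 7; 3/4 -3/2 5; 0 0 1]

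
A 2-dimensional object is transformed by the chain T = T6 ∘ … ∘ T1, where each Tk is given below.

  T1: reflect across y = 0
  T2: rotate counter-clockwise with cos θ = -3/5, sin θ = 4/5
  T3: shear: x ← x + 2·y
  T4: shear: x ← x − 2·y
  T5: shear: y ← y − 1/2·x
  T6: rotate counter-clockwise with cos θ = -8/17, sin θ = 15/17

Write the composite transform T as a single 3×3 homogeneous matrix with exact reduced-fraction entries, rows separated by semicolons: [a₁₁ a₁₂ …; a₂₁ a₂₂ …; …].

T = [-117/170 -47/85 0; -89/85 52/85 0; 0 0 1]

T1 = [1 0 0; 0 -1 0; 0 0 1]
T2·T1 = [-3/5 4/5 0; 4/5 3/5 0; 0 0 1]
T3·…·T1 = [1 2 0; 4/5 3/5 0; 0 0 1]
T4·…·T1 = [-3/5 4/5 0; 4/5 3/5 0; 0 0 1]
T5·…·T1 = [-3/5 4/5 0; 11/10 1/5 0; 0 0 1]
T6·…·T1 = [-117/170 -47/85 0; -89/85 52/85 0; 0 0 1]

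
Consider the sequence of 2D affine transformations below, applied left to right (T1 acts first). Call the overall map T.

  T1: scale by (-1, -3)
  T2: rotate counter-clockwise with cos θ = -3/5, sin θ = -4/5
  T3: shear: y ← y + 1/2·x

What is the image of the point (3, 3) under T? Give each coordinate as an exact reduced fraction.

T(p) = (-27/5, 51/10)

T1 scale by (-1, -3): (3, 3) → (-3, -9)
T2 rotate counter-clockwise with cos θ = -3/5, sin θ = -4/5: (-3, -9) → (-27/5, 39/5)
T3 shear: y ← y + 1/2·x: (-27/5, 39/5) → (-27/5, 51/10)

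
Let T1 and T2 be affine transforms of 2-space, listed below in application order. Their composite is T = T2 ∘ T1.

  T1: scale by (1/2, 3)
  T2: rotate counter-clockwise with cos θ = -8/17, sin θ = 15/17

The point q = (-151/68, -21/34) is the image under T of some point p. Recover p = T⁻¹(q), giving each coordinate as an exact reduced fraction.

p = (1, 3/4)

T1 = [1/2 0 0; 0 3 0; 0 0 1]
T2·T1 = [-4/17 -45/17 0; 15/34 -24/17 0; 0 0 1]
det M = 3/2; M⁻¹ = [-16/17 30/17 0; -5/17 -8/51 0; 0 0 1]
M⁻¹ · (-151/68, -21/34)ᵀ = (1, 3/4)ᵀ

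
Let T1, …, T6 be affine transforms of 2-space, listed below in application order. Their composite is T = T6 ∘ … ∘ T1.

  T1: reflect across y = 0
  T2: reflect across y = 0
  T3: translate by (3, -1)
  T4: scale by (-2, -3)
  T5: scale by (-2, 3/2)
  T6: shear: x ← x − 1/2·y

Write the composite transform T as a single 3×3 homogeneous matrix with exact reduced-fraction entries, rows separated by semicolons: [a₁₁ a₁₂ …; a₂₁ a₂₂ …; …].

T = [4 9/4 39/4; 0 -9/2 9/2; 0 0 1]

T1 = [1 0 0; 0 -1 0; 0 0 1]
T2·T1 = [1 0 0; 0 1 0; 0 0 1]
T3·…·T1 = [1 0 3; 0 1 -1; 0 0 1]
T4·…·T1 = [-2 0 -6; 0 -3 3; 0 0 1]
T5·…·T1 = [4 0 12; 0 -9/2 9/2; 0 0 1]
T6·…·T1 = [4 9/4 39/4; 0 -9/2 9/2; 0 0 1]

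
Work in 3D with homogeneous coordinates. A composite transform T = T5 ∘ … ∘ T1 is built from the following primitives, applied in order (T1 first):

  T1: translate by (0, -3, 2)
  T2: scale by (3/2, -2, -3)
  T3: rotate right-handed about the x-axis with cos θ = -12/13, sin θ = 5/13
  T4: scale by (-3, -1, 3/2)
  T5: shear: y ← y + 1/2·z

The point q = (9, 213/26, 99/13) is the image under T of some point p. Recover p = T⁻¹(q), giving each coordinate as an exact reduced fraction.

p = (-2, 0, -1)

T1 = [1 0 0 0; 0 1 0 -3; 0 0 1 2; 0 0 0 1]
T2·T1 = [3/2 0 0 0; 0 -2 0 6; 0 0 -3 -6; 0 0 0 1]
T3·…·T1 = [3/2 0 0 0; 0 24/13 15/13 -42/13; 0 -10/13 36/13 102/13; 0 0 0 1]
T4·…·T1 = [-9/2 0 0 0; 0 -24/13 -15/13 42/13; 0 -15/13 54/13 153/13; 0 0 0 1]
T5·…·T1 = [-9/2 0 0 0; 0 -63/26 12/13 237/26; 0 -15/13 54/13 153/13; 0 0 0 1]
det M = 81/2; M⁻¹ = [-2/9 0 0 0; 0 -6/13 4/39 3; 0 -5/39 7/26 -2; 0 0 0 1]
M⁻¹ · (9, 213/26, 99/13)ᵀ = (-2, 0, -1)ᵀ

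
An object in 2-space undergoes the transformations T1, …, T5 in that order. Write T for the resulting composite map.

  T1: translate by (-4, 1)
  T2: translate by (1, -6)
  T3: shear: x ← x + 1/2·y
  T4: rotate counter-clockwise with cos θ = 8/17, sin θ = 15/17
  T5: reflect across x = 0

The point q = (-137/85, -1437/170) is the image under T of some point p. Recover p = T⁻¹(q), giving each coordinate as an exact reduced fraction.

T1 = [1 0 -4; 0 1 1; 0 0 1]
T2·T1 = [1 0 -3; 0 1 -5; 0 0 1]
T3·…·T1 = [1 1/2 -11/2; 0 1 -5; 0 0 1]
T4·…·T1 = [8/17 -11/17 31/17; 15/17 31/34 -245/34; 0 0 1]
T5·…·T1 = [-8/17 11/17 -31/17; 15/17 31/34 -245/34; 0 0 1]
det M = -1; M⁻¹ = [-31/34 11/17 3; 15/17 8/17 5; 0 0 1]
M⁻¹ · (-137/85, -1437/170)ᵀ = (-1, -2/5)ᵀ

p = (-1, -2/5)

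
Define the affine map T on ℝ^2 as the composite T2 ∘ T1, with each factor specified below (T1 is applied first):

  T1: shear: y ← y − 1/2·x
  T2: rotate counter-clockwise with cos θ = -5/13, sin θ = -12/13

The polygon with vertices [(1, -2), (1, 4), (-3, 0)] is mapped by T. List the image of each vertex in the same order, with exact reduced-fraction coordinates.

image vertices: (-35/13, 1/26), (37/13, -59/26), (33/13, 57/26)

T1 shear: y ← y − 1/2·x: (1, -2) → (1, -5/2); (1, 4) → (1, 7/2); (-3, 0) → (-3, 3/2)
T2 rotate counter-clockwise with cos θ = -5/13, sin θ = -12/13: (1, -5/2) → (-35/13, 1/26); (1, 7/2) → (37/13, -59/26); (-3, 3/2) → (33/13, 57/26)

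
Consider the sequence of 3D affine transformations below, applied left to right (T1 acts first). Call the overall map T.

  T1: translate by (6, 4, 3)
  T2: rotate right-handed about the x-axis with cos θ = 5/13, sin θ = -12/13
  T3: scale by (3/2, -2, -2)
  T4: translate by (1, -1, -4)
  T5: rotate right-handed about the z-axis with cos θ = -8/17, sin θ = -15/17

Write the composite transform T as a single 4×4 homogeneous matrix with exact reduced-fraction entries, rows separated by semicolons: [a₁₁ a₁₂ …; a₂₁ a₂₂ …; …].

T1 = [1 0 0 6; 0 1 0 4; 0 0 1 3; 0 0 0 1]
T2·T1 = [1 0 0 6; 0 5/13 12/13 56/13; 0 -12/13 5/13 -33/13; 0 0 0 1]
T3·…·T1 = [3/2 0 0 9; 0 -10/13 -24/13 -112/13; 0 24/13 -10/13 66/13; 0 0 0 1]
T4·…·T1 = [3/2 0 0 10; 0 -10/13 -24/13 -125/13; 0 24/13 -10/13 14/13; 0 0 0 1]
T5·…·T1 = [-12/17 -150/221 -360/221 -2915/221; -45/34 80/221 192/221 -950/221; 0 24/13 -10/13 14/13; 0 0 0 1]

T = [-12/17 -150/221 -360/221 -2915/221; -45/34 80/221 192/221 -950/221; 0 24/13 -10/13 14/13; 0 0 0 1]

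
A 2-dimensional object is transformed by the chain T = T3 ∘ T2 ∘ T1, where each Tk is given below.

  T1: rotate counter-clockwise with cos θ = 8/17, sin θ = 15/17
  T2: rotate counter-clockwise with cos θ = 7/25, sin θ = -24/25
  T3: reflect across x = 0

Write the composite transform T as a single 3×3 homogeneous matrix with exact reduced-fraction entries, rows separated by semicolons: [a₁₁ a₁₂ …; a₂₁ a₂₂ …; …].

T = [-416/425 -87/425 0; -87/425 416/425 0; 0 0 1]

T1 = [8/17 -15/17 0; 15/17 8/17 0; 0 0 1]
T2·T1 = [416/425 87/425 0; -87/425 416/425 0; 0 0 1]
T3·…·T1 = [-416/425 -87/425 0; -87/425 416/425 0; 0 0 1]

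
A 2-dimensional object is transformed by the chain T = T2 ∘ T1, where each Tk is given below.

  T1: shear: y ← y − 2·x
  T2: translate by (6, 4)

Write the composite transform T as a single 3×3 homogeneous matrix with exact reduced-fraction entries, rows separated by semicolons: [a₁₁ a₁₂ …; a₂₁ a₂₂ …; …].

T1 = [1 0 0; -2 1 0; 0 0 1]
T2·T1 = [1 0 6; -2 1 4; 0 0 1]

T = [1 0 6; -2 1 4; 0 0 1]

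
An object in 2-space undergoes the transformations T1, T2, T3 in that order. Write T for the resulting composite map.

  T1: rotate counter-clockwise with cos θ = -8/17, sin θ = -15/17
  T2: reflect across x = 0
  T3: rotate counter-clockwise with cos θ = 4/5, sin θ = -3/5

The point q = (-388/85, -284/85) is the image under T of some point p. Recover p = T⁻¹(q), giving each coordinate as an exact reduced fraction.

p = (4, 4)

T1 = [-8/17 15/17 0; -15/17 -8/17 0; 0 0 1]
T2·T1 = [8/17 -15/17 0; -15/17 -8/17 0; 0 0 1]
T3·…·T1 = [-13/85 -84/85 0; -84/85 13/85 0; 0 0 1]
det M = -1; M⁻¹ = [-13/85 -84/85 0; -84/85 13/85 0; 0 0 1]
M⁻¹ · (-388/85, -284/85)ᵀ = (4, 4)ᵀ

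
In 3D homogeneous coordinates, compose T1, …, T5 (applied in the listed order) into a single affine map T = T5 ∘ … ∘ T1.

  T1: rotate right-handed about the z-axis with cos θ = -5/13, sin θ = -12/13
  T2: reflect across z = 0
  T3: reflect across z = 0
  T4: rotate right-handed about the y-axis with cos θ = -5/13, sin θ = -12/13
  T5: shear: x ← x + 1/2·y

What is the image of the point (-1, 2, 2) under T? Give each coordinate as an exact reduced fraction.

T(p) = (-444/169, 2/13, 218/169)

T1 rotate right-handed about the z-axis with cos θ = -5/13, sin θ = -12/13: (-1, 2, 2) → (29/13, 2/13, 2)
T2 reflect across z = 0: (29/13, 2/13, 2) → (29/13, 2/13, -2)
T3 reflect across z = 0: (29/13, 2/13, -2) → (29/13, 2/13, 2)
T4 rotate right-handed about the y-axis with cos θ = -5/13, sin θ = -12/13: (29/13, 2/13, 2) → (-457/169, 2/13, 218/169)
T5 shear: x ← x + 1/2·y: (-457/169, 2/13, 218/169) → (-444/169, 2/13, 218/169)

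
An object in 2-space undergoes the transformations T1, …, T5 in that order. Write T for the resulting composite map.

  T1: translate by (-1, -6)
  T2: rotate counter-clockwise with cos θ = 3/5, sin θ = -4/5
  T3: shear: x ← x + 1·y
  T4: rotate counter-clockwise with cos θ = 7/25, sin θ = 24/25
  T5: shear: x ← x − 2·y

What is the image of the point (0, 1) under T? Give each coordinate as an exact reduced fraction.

T(p) = (1812/125, -893/125)

T1 translate by (-1, -6): (0, 1) → (-1, -5)
T2 rotate counter-clockwise with cos θ = 3/5, sin θ = -4/5: (-1, -5) → (-23/5, -11/5)
T3 shear: x ← x + 1·y: (-23/5, -11/5) → (-34/5, -11/5)
T4 rotate counter-clockwise with cos θ = 7/25, sin θ = 24/25: (-34/5, -11/5) → (26/125, -893/125)
T5 shear: x ← x − 2·y: (26/125, -893/125) → (1812/125, -893/125)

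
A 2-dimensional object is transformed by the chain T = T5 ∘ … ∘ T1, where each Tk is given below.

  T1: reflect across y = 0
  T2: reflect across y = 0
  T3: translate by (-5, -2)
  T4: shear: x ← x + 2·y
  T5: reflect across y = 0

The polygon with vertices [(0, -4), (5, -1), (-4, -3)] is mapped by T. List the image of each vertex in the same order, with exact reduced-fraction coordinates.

image vertices: (-17, 6), (-6, 3), (-19, 5)

T1 reflect across y = 0: (0, -4) → (0, 4); (5, -1) → (5, 1); (-4, -3) → (-4, 3)
T2 reflect across y = 0: (0, 4) → (0, -4); (5, 1) → (5, -1); (-4, 3) → (-4, -3)
T3 translate by (-5, -2): (0, -4) → (-5, -6); (5, -1) → (0, -3); (-4, -3) → (-9, -5)
T4 shear: x ← x + 2·y: (-5, -6) → (-17, -6); (0, -3) → (-6, -3); (-9, -5) → (-19, -5)
T5 reflect across y = 0: (-17, -6) → (-17, 6); (-6, -3) → (-6, 3); (-19, -5) → (-19, 5)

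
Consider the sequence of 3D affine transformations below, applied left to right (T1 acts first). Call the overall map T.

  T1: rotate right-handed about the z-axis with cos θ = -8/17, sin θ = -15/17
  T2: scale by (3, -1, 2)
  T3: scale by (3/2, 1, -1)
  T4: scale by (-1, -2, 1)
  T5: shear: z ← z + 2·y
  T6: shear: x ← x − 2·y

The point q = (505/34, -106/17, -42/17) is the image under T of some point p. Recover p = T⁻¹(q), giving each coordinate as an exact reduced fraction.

T1 = [-8/17 15/17 0 0; -15/17 -8/17 0 0; 0 0 1 0; 0 0 0 1]
T2·T1 = [-24/17 45/17 0 0; 15/17 8/17 0 0; 0 0 2 0; 0 0 0 1]
T3·…·T1 = [-36/17 135/34 0 0; 15/17 8/17 0 0; 0 0 -2 0; 0 0 0 1]
T4·…·T1 = [36/17 -135/34 0 0; -30/17 -16/17 0 0; 0 0 -2 0; 0 0 0 1]
T5·…·T1 = [36/17 -135/34 0 0; -30/17 -16/17 0 0; -60/17 -32/17 -2 0; 0 0 0 1]
T6·…·T1 = [96/17 -71/34 0 0; -30/17 -16/17 0 0; -60/17 -32/17 -2 0; 0 0 0 1]
det M = 18; M⁻¹ = [16/153 -71/306 0 0; -10/51 -32/51 0 0; 0 1 -1/2 0; 0 0 0 1]
M⁻¹ · (505/34, -106/17, -42/17)ᵀ = (3, 1, -5)ᵀ

p = (3, 1, -5)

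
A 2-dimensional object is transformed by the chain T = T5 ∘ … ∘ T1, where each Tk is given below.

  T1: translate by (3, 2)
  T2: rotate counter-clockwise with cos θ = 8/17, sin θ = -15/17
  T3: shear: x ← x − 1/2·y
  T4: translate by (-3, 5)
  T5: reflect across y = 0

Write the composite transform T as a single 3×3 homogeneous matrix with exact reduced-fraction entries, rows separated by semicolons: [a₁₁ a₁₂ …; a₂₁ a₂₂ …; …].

T1 = [1 0 3; 0 1 2; 0 0 1]
T2·T1 = [8/17 15/17 54/17; -15/17 8/17 -29/17; 0 0 1]
T3·…·T1 = [31/34 11/17 137/34; -15/17 8/17 -29/17; 0 0 1]
T4·…·T1 = [31/34 11/17 35/34; -15/17 8/17 56/17; 0 0 1]
T5·…·T1 = [31/34 11/17 35/34; 15/17 -8/17 -56/17; 0 0 1]

T = [31/34 11/17 35/34; 15/17 -8/17 -56/17; 0 0 1]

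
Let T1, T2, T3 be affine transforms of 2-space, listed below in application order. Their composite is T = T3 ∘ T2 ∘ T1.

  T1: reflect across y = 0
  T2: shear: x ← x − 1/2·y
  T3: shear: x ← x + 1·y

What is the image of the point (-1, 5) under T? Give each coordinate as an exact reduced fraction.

T1 reflect across y = 0: (-1, 5) → (-1, -5)
T2 shear: x ← x − 1/2·y: (-1, -5) → (3/2, -5)
T3 shear: x ← x + 1·y: (3/2, -5) → (-7/2, -5)

T(p) = (-7/2, -5)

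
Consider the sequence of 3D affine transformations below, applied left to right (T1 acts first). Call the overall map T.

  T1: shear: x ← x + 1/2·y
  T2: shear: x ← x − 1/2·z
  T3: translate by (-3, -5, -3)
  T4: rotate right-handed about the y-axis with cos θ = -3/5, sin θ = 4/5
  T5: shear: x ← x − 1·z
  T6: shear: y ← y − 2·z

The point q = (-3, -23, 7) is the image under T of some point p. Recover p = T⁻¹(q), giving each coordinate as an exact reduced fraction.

p = (-2, -4, 2)

T1 = [1 1/2 0 0; 0 1 0 0; 0 0 1 0; 0 0 0 1]
T2·T1 = [1 1/2 -1/2 0; 0 1 0 0; 0 0 1 0; 0 0 0 1]
T3·…·T1 = [1 1/2 -1/2 -3; 0 1 0 -5; 0 0 1 -3; 0 0 0 1]
T4·…·T1 = [-3/5 -3/10 11/10 -3/5; 0 1 0 -5; -4/5 -2/5 -1/5 21/5; 0 0 0 1]
T5·…·T1 = [1/5 1/10 13/10 -24/5; 0 1 0 -5; -4/5 -2/5 -1/5 21/5; 0 0 0 1]
T6·…·T1 = [1/5 1/10 13/10 -24/5; 8/5 9/5 2/5 -67/5; -4/5 -2/5 -1/5 21/5; 0 0 0 1]
det M = 1; M⁻¹ = [-1/5 -1/2 -23/10 2; 0 1 2 5; 4/5 0 1/5 3; 0 0 0 1]
M⁻¹ · (-3, -23, 7)ᵀ = (-2, -4, 2)ᵀ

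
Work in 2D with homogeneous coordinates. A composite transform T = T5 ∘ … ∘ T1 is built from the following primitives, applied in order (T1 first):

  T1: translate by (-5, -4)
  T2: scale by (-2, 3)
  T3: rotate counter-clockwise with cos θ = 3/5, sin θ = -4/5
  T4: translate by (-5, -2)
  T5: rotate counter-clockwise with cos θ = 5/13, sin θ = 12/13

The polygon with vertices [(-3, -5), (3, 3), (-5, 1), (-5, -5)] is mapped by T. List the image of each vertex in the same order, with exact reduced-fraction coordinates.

image vertices: (287/13, -359/13), (59/13, -95/13), (1399/65, -597/65), (1687/65, -1731/65)

T1 translate by (-5, -4): (-3, -5) → (-8, -9); (3, 3) → (-2, -1); (-5, 1) → (-10, -3); (-5, -5) → (-10, -9)
T2 scale by (-2, 3): (-8, -9) → (16, -27); (-2, -1) → (4, -3); (-10, -3) → (20, -9); (-10, -9) → (20, -27)
T3 rotate counter-clockwise with cos θ = 3/5, sin θ = -4/5: (16, -27) → (-12, -29); (4, -3) → (0, -5); (20, -9) → (24/5, -107/5); (20, -27) → (-48/5, -161/5)
T4 translate by (-5, -2): (-12, -29) → (-17, -31); (0, -5) → (-5, -7); (24/5, -107/5) → (-1/5, -117/5); (-48/5, -161/5) → (-73/5, -171/5)
T5 rotate counter-clockwise with cos θ = 5/13, sin θ = 12/13: (-17, -31) → (287/13, -359/13); (-5, -7) → (59/13, -95/13); (-1/5, -117/5) → (1399/65, -597/65); (-73/5, -171/5) → (1687/65, -1731/65)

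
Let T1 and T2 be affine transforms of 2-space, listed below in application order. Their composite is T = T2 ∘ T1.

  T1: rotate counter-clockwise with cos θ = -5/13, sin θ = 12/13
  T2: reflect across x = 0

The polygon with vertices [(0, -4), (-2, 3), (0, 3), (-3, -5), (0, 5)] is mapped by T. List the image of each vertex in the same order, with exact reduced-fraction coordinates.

T1 rotate counter-clockwise with cos θ = -5/13, sin θ = 12/13: (0, -4) → (48/13, 20/13); (-2, 3) → (-2, -3); (0, 3) → (-36/13, -15/13); (-3, -5) → (75/13, -11/13); (0, 5) → (-60/13, -25/13)
T2 reflect across x = 0: (48/13, 20/13) → (-48/13, 20/13); (-2, -3) → (2, -3); (-36/13, -15/13) → (36/13, -15/13); (75/13, -11/13) → (-75/13, -11/13); (-60/13, -25/13) → (60/13, -25/13)

image vertices: (-48/13, 20/13), (2, -3), (36/13, -15/13), (-75/13, -11/13), (60/13, -25/13)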